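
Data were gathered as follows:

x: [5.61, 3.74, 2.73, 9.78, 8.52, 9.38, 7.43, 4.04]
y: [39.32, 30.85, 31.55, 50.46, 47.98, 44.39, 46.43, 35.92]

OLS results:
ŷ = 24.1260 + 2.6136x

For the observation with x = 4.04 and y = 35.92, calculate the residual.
Residual = 1.2351

The residual is the difference between the actual value and the predicted value:

Residual = y - ŷ

Step 1: Calculate predicted value
ŷ = 24.1260 + 2.6136 × 4.04
ŷ = 34.6849

Step 2: Calculate residual
Residual = 35.92 - 34.6849
Residual = 1.2351

Interpretation: the model underestimates the actual value by 1.2351 at this point (positive residual → observation lies above the fitted line).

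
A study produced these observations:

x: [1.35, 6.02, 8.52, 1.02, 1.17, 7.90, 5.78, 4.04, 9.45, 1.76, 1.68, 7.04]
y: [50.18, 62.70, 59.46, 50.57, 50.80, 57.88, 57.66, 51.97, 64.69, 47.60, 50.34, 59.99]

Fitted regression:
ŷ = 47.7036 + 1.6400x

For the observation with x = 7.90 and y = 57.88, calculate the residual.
Residual = -2.7796

The residual is the difference between the actual value and the predicted value:

Residual = y - ŷ

Step 1: Calculate predicted value
ŷ = 47.7036 + 1.6400 × 7.90
ŷ = 60.6596

Step 2: Calculate residual
Residual = 57.88 - 60.6596
Residual = -2.7796

The residual is negative, so the observed y = 57.88 sits below the regression line (the line overestimates it by 2.7796).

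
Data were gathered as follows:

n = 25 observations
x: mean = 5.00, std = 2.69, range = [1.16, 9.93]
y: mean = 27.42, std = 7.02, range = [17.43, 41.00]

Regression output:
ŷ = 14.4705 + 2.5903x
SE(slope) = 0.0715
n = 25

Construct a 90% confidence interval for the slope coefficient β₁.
The 90% CI for β₁ is (2.4678, 2.7128)

Confidence interval for the slope:

The 90% CI for β₁ is: β̂₁ ± t*(α/2, n-2) × SE(β̂₁)

Step 1: Find critical t-value
- Confidence level = 0.9
- Degrees of freedom = n - 2 = 25 - 2 = 23
- t*(α/2, 23) = 1.7139

Step 2: Calculate margin of error
Margin = 1.7139 × 0.0715 = 0.1225

Step 3: Construct interval
CI = 2.5903 ± 0.1225
CI = (2.4678, 2.7128)

Interpretation: each one-unit increase in x is associated with a change in mean y of between 2.4678 and 2.7128, with 90% confidence.
Both endpoints are positive, so the data support a genuinely positive slope at this confidence level.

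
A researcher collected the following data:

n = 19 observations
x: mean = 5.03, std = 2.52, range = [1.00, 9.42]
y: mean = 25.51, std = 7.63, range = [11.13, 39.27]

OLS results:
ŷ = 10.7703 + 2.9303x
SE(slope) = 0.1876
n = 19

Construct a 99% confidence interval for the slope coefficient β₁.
The 99% CI for β₁ is (2.3866, 3.4740)

Confidence interval for the slope:

The 99% CI for β₁ is: β̂₁ ± t*(α/2, n-2) × SE(β̂₁)

Step 1: Find critical t-value
- Confidence level = 0.99
- Degrees of freedom = n - 2 = 19 - 2 = 17
- t*(α/2, 17) = 2.8982

Step 2: Calculate margin of error
Margin = 2.8982 × 0.1876 = 0.5437

Step 3: Construct interval
CI = 2.9303 ± 0.5437
CI = (2.3866, 3.4740)

Interpretation: intervals built this way capture the true β₁ in 99% of repeated samples; here the plausible range for the per-unit effect of x on y is 2.3866 to 3.4740.
The interval does not include 0, suggesting a significant linear relationship.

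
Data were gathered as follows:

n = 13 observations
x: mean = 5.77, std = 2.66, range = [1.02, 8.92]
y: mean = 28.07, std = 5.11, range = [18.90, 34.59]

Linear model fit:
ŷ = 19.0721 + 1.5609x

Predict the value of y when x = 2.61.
ŷ = 23.1460

Plug x = 2.61 into the fitted line:

ŷ = 19.0721 + 1.5609 × 2.61
ŷ = 19.0721 + 4.0739
ŷ = 23.1460

This is a point prediction; actual observations scatter around it by roughly the residual standard deviation.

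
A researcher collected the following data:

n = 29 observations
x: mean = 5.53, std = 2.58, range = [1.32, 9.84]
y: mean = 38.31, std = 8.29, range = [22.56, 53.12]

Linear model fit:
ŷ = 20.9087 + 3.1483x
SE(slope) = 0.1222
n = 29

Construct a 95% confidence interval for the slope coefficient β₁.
The 95% CI for β₁ is (2.8976, 3.3990)

Confidence interval for the slope:

The 95% CI for β₁ is: β̂₁ ± t*(α/2, n-2) × SE(β̂₁)

Step 1: Find critical t-value
- Confidence level = 0.95
- Degrees of freedom = n - 2 = 29 - 2 = 27
- t*(α/2, 27) = 2.0518

Step 2: Calculate margin of error
Margin = 2.0518 × 0.1222 = 0.2507

Step 3: Construct interval
CI = 3.1483 ± 0.2507
CI = (2.8976, 3.3990)

Interpretation: intervals built this way capture the true β₁ in 95% of repeated samples; here the plausible range for the per-unit effect of x on y is 2.8976 to 3.3990.
Since 0 is outside the interval, a two-sided test at α = 0.05 would reject H₀: β₁ = 0.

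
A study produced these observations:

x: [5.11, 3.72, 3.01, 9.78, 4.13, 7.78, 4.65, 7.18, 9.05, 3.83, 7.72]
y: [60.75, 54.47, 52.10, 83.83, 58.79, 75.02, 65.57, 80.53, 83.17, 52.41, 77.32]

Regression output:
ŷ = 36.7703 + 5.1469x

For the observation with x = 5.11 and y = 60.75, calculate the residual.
Residual = -2.3210

The residual is the difference between the actual value and the predicted value:

Residual = y - ŷ

Step 1: Calculate predicted value
ŷ = 36.7703 + 5.1469 × 5.11
ŷ = 63.0710

Step 2: Calculate residual
Residual = 60.75 - 63.0710
Residual = -2.3210

Interpretation: the model overestimates the actual value by 2.3210 at this point (negative residual → observation lies below the fitted line).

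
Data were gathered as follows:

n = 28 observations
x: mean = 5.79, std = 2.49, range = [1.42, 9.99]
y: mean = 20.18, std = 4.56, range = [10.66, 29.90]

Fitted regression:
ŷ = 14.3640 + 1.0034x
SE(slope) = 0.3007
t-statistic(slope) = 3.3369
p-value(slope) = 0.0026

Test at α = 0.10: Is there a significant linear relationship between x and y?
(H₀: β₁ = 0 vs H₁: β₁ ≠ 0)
p-value = 0.0026 < α = 0.10, so we reject H₀. The relationship is significant.

Hypothesis test for the slope coefficient:

H₀: β₁ = 0 (no linear relationship)
H₁: β₁ ≠ 0 (linear relationship exists)

Test statistic: t = β̂₁ / SE(β̂₁) = 1.0034 / 0.3007 = 3.3369

With df = 26, the two-sided p-value for |t| = 3.3369 is 0.0026.

Decision rule: reject H₀ if p-value < α.
p-value = 0.0026 < α = 0.10 → reject H₀.

At α = 0.10 the data do provide convincing evidence of a nonzero slope.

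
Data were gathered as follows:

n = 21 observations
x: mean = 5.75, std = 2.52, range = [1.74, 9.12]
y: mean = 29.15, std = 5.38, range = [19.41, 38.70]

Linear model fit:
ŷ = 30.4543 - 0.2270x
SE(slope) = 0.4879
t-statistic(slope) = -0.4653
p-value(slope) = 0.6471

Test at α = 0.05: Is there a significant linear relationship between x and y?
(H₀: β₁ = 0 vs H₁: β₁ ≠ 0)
p-value = 0.6471 ≥ α = 0.05, so we fail to reject H₀. The relationship is not significant.

Hypothesis test for the slope coefficient:

H₀: β₁ = 0 (no linear relationship)
H₁: β₁ ≠ 0 (linear relationship exists)

Test statistic: t = β̂₁ / SE(β̂₁) = -0.2270 / 0.4879 = -0.4653

With df = 19, the two-sided p-value for |t| = 0.4653 is 0.6471.

Decision rule: reject H₀ if p-value < α.
p-value = 0.6471 ≥ α = 0.05 → fail to reject H₀.

At α = 0.05 the data do not provide convincing evidence of a nonzero slope.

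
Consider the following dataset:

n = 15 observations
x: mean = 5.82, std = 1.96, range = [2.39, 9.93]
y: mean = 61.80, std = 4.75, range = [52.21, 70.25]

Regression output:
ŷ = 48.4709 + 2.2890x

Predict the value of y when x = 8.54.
ŷ = 68.0190

To predict y for x = 8.54, substitute into the regression equation:

ŷ = 48.4709 + 2.2890 × 8.54
ŷ = 48.4709 + 19.5481
ŷ = 68.0190

This is a point prediction; actual observations scatter around it by roughly the residual standard deviation.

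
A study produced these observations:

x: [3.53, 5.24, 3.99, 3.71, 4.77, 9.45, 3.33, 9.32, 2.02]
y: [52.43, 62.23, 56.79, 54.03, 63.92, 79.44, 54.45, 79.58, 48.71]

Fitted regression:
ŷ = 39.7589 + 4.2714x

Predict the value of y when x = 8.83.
ŷ = 77.4754

To predict y for x = 8.83, substitute into the regression equation:

ŷ = 39.7589 + 4.2714 × 8.83
ŷ = 39.7589 + 37.7165
ŷ = 77.4754

This is the fitted mean response at that x — an individual observation would come with a wider prediction interval.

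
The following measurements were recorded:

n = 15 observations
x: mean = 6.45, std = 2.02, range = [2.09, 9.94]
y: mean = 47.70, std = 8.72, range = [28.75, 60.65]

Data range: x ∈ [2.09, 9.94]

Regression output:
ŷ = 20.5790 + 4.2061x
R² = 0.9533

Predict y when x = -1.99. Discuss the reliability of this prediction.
ŷ = 12.2089 (extrapolation — x = -1.99 lies outside [2.09, 9.94], so reliability is low).

Prediction calculation:
ŷ = 20.5790 + 4.2061 × (-1.99)
ŷ = 12.2089

Reliability:
- Data range: x ∈ [2.09, 9.94]
- Prediction point: x = -1.99 is 4.08 units below the observed range → this is EXTRAPOLATION, not interpolation

Why that matters here:
- The linear relationship may not hold outside the observed range
- The standard error of prediction grows with (x − x̄)², and x = -1.99 is far from x̄ = 6.45
- R² describes fit only over the sampled x values; it says nothing about behaviour beyond them

Report the number if required, but flag clearly that it is an extrapolation.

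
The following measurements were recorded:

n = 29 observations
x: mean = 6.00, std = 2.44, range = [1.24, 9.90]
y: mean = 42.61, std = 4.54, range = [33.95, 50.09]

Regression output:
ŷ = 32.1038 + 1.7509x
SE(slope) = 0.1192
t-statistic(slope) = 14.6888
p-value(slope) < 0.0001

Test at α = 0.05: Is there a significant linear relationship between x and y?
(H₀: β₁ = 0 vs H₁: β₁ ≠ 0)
p-value < 0.0001 < α = 0.05, so we reject H₀. The relationship is significant.

Hypothesis test for the slope coefficient:

H₀: β₁ = 0 (no linear relationship)
H₁: β₁ ≠ 0 (linear relationship exists)

Test statistic: t = β̂₁ / SE(β̂₁) = 1.7509 / 0.1192 = 14.6888

p < 0.0001: how often a slope estimate this far from 0 (in SE units) would arise by chance if β₁ were truly 0.

Decision rule: reject H₀ if p-value < α.
p-value < 0.0001 < α = 0.05 → reject H₀.

At α = 0.05 the data do provide convincing evidence of a nonzero slope.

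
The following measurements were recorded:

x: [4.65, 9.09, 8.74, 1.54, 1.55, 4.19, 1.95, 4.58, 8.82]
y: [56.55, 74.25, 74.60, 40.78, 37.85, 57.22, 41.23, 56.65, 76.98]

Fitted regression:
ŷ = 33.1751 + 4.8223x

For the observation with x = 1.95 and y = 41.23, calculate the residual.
Residual = -1.3486

The residual is the difference between the actual value and the predicted value:

Residual = y - ŷ

Step 1: Calculate predicted value
ŷ = 33.1751 + 4.8223 × 1.95
ŷ = 42.5786

Step 2: Calculate residual
Residual = 41.23 - 42.5786
Residual = -1.3486

The residual is negative, so the observed y = 41.23 sits below the regression line (the line overestimates it by 1.3486).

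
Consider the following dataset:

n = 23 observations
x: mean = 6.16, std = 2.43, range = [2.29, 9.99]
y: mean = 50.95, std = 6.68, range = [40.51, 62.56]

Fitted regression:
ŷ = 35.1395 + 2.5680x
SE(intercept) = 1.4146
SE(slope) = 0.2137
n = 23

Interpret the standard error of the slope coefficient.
SE(β̂₁) = 0.2137 is the estimated standard deviation of the slope estimate across repeated samples; relative to β̂₁ = 2.5680 that is 8.3%, a precise estimate.

SE(β̂₁) = s / √Sxx, where s is the residual standard deviation and Sxx = Σ(x − x̄)². It is the yardstick for how far β̂₁ = 2.5680 could plausibly be from the true slope.

Relative precision:
- SE / |β̂₁| = 0.2137 / 2.5680 = 8.3%
- Rule of thumb (under 20%: precise; 20% to under 50%: moderately precise; 50% or more: imprecise) → precise

Rough 95% range (±2 SE): 2.5680 ± 0.4274 → (2.1406, 2.9954).

What drives SE(β̂₁): larger n (here n = 23) → smaller SE.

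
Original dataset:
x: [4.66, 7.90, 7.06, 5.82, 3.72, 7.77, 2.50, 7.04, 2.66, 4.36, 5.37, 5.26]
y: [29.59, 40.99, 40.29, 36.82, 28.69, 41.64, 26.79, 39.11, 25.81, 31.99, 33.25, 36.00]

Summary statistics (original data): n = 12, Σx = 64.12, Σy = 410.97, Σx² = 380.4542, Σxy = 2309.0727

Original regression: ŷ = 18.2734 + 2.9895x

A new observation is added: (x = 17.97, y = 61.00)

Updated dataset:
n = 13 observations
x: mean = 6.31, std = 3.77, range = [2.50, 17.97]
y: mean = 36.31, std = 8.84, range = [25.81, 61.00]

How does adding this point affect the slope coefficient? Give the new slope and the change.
The slope changes from 2.9895 to 2.2968 (change of -0.6927, or -23.2%).

The new point has HIGH LEVERAGE: x = 17.97 is far from the original mean x̄ = 64.12/12 ≈ 5.34 (original range [2.50, 7.90]).

Step 1: Update the sums with the new point (n goes from 12 to 13)
Σx  = 64.12 + 17.97 = 82.09
Σy  = 410.97 + 61.00 = 471.97
Σx² = 380.4542 + 17.97² = 380.4542 + 322.9209 = 703.3751
Σxy = 2309.0727 + 17.97×61.00 = 2309.0727 + 1096.1700 = 3405.2427

Step 2: Recompute the slope with b₁ = (nΣxy − ΣxΣy) / (nΣx² − (Σx)²)
Numerator   = 13×3405.2427 − 82.09×471.97 = 44268.1551 − 38744.0173 = 5524.1378
Denominator = 13×703.3751 − 82.09² = 9143.8763 − 6738.7681 = 2405.1082
b₁(new) = 5524.1378 / 2405.1082 = 2.2968

(Same formula on the original sums: (12×2309.0727 − 64.12×410.97) / (12×380.4542 − 64.12²) = 1357.4760 / 454.0760 = 2.9895, matching the given fit.)

Step 3: Change in slope
Δβ₁ = 2.2968 − 2.9895 = -0.6927
Relative change = -0.6927 / 2.9895 × 100% = -23.2%
→ the slope decreases when the point is added.

Because the point sits below the extension of the original line at a high-leverage x, it tilts the fit down.
In practice: refit with and without it and report both if conclusions differ.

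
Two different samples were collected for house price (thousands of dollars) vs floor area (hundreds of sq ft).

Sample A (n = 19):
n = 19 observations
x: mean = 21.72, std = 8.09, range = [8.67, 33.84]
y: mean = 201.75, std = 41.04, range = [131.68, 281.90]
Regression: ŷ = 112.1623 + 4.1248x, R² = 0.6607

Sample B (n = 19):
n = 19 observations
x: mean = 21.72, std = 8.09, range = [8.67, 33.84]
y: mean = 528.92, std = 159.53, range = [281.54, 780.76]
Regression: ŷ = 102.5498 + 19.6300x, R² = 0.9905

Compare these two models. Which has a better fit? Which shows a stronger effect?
Model B has the better fit (R² = 0.9905 vs 0.6607). Model B shows the stronger effect (|β₁| = 19.6300 vs 4.1248).

Model Comparison:

Goodness of fit (R²):
- Model A: R² = 0.6607 → 66.07% of variance in house price explained
- Model B: R² = 0.9905 → 99.05% of variance in house price explained
- 0.9905 > 0.6607 → Model B has the better fit

Strength of effect — compare |β₁|:
- Model A: β₁ = 4.1248 → predicted house price rises 4.1248 thousand dollars per additional hundred sq ft of floor area
- Model B: β₁ = 19.6300 → predicted house price rises 19.6300 thousand dollars per additional hundred sq ft of floor area
- |4.1248| < |19.6300| → Model B shows the stronger marginal effect

Note: The two samples could reflect different populations, time periods, or measurement quality.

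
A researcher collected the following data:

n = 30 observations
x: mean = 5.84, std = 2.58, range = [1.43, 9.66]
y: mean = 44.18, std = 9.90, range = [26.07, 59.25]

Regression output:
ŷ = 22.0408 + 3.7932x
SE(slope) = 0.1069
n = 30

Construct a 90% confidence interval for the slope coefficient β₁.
The 90% CI for β₁ is (3.6114, 3.9750)

Confidence interval for the slope:

The 90% CI for β₁ is: β̂₁ ± t*(α/2, n-2) × SE(β̂₁)

Step 1: Find critical t-value
- Confidence level = 0.9
- Degrees of freedom = n - 2 = 30 - 2 = 28
- t*(α/2, 28) = 1.7011

Step 2: Calculate margin of error
Margin = 1.7011 × 0.1069 = 0.1818

Step 3: Construct interval
CI = 3.7932 ± 0.1818
CI = (3.6114, 3.9750)

Interpretation: We are 90% confident that the true slope β₁ lies between 3.6114 and 3.9750.
Both endpoints are positive, so the data support a genuinely positive slope at this confidence level.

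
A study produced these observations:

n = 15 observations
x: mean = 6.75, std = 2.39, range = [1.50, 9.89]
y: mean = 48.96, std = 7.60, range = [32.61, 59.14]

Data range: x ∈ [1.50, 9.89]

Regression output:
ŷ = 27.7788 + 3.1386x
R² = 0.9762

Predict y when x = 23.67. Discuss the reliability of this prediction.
ŷ = 102.0695, but this is extrapolation (above the data range [1.50, 9.89]) and may be unreliable.

Prediction calculation:
ŷ = 27.7788 + 3.1386 × 23.67
ŷ = 102.0695

Reliability:
- Data range: x ∈ [1.50, 9.89]
- Prediction point: x = 23.67 is 13.78 units above the observed range → this is EXTRAPOLATION, not interpolation

Why that matters here:
- There are no observations near this x to validate the fitted line there
- The linear relationship may not hold outside the observed range
- The standard error of prediction grows with (x − x̄)², and x = 23.67 is far from x̄ = 6.75

A defensible statement: 'if the linear trend continued to x = 23.67, y would be about 102.0695' — the premise is untested.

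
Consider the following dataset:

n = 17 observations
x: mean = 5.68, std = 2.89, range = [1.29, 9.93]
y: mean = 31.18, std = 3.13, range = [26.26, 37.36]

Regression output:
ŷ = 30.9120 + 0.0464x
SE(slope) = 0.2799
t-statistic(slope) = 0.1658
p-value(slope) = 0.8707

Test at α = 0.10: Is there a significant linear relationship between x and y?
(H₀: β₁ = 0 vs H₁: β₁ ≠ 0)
Since p-value = 0.8707 ≥ α = 0.10, fail to reject H₀ — the slope is not significantly different from 0.

Hypothesis test for the slope coefficient:

H₀: β₁ = 0 (no linear relationship)
H₁: β₁ ≠ 0 (linear relationship exists)

Test statistic: t = β̂₁ / SE(β̂₁) = 0.0464 / 0.2799 = 0.1658

The p-value (0.8707) is the probability, under H₀, of a t-statistic at least as extreme as |t| = 0.1658 (two-sided, df = n − 2 = 15).

Decision rule: reject H₀ if p-value < α.
p-value = 0.8707 ≥ α = 0.10 → fail to reject H₀.

At α = 0.10 the data do not provide convincing evidence of a nonzero slope.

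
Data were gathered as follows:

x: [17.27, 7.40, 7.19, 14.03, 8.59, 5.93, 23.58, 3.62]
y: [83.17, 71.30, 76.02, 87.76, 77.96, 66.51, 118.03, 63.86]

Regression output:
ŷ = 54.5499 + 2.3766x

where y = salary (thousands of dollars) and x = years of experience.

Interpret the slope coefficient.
For each additional year of experience, predicted salary increases by approximately 2.3766 thousand dollars.

The slope coefficient β₁ = 2.3766 represents the marginal effect of experience on salary.

Interpretation:
- Experience up by 1 year → predicted salary increases by 2.3766 thousand dollars
- The effect is assumed constant over the observed range of x (linearity)

The intercept β₀ = 54.5499 is the predicted salary when experience = 0; since the smallest observed x is 3.62, this is an extrapolation and mainly anchors the line.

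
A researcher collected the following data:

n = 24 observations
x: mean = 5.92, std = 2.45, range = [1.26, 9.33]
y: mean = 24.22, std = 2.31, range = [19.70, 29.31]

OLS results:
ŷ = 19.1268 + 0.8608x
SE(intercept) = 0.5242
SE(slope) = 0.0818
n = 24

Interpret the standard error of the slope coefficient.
The slope 0.8608 is pinned down to within about ±0.0818 (one SE) by these data — relative uncertainty 9.5%, i.e. precise.

SE(β̂₁) = 0.0818 says: if we drew many samples of n = 24 from the same population and refit each time, the fitted slopes would scatter with a standard deviation of roughly 0.0818 around the true β₁.

Relative precision:
- SE / |β̂₁| = 0.0818 / 0.8608 = 9.5%
- Rule of thumb (under 20%: precise; 20% to under 50%: moderately precise; 50% or more: imprecise) → precise

Link to interval estimation: a confidence interval for β₁ is β̂₁ ± t* × 0.0818, so SE sets the half-width per unit of t*.

What drives SE(β̂₁): more residual scatter → larger SE; wider spread of x values → smaller SE; larger n (here n = 24) → smaller SE.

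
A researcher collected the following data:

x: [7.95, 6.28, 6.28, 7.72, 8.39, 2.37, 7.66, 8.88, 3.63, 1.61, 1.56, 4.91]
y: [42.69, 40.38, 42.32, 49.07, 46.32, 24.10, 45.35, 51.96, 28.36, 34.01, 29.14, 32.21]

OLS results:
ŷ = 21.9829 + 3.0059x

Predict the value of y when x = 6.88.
ŷ = 42.6635

Plug x = 6.88 into the fitted line:

ŷ = 21.9829 + 3.0059 × 6.88
ŷ = 21.9829 + 20.6806
ŷ = 42.6635

This is the fitted mean response at that x — an individual observation would come with a wider prediction interval.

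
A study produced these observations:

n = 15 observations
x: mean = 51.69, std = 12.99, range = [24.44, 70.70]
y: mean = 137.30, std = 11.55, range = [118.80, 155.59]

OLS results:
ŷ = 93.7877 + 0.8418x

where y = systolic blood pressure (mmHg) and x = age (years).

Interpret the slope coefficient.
An increase of one year in age is associated with a 0.8418 mmHg increase in predicted blood pressure.

The slope coefficient β₁ = 0.8418 represents the marginal effect of age on blood pressure.

Interpretation:
- Age up by 1 year → predicted blood pressure increases by 0.8418 mmHg
- This is a linear approximation: the same per-unit change is assumed across the whole observed x range
- The sign (+) gives the direction; the magnitude 0.8418 gives the size of the effect per year

The intercept β₀ = 93.7877 is the predicted blood pressure when age = 0; since the smallest observed x is 24.44, this is an extrapolation and mainly anchors the line.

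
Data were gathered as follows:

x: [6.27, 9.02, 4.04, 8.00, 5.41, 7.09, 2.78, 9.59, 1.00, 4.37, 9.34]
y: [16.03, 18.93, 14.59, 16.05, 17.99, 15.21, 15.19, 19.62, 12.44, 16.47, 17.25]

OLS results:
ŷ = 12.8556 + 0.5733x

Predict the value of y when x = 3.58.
ŷ = 14.9080

To predict y for x = 3.58, substitute into the regression equation:

ŷ = 12.8556 + 0.5733 × 3.58
ŷ = 12.8556 + 2.0524
ŷ = 14.9080

This is the fitted mean response at that x — an individual observation would come with a wider prediction interval.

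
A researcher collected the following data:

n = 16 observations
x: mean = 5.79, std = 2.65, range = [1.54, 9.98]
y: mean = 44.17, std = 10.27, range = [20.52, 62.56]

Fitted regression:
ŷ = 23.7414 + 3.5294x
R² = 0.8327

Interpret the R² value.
About 83.27% of the variability in y is accounted for by the regression on x (R² = 0.8327) — a strong linear fit.

The coefficient of determination R² is the fraction of the total variation in y that the fitted line accounts for.

Here R² = 0.8327:
- Explained: 83.27% of the variation in y
- Unexplained (residual): 100% − 83.27% = 16.73%
- Rule of thumb (below 0.3 weak; 0.3 to below 0.7 moderate; 0.7 and above strong) → strong

Note: R² says nothing about causation, and a high R² does not by itself mean the linear form is appropriate — check the residuals.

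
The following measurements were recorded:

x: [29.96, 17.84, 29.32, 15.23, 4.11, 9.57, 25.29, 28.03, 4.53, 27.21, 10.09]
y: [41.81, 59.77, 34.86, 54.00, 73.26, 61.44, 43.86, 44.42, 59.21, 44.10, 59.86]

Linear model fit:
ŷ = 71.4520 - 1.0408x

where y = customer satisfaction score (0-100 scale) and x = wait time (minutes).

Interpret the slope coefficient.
For each additional minute of wait time, predicted satisfaction score decreases by approximately 1.0408 points.

β₁ = -1.0408 is the change in predicted satisfaction score (points) per additional minute of wait time.

Interpretation:
- Wait time up by 1 minute → predicted satisfaction score decreases by 1.0408 points
- The effect is assumed constant over the observed range of x (linearity)

The intercept β₀ = 71.4520 is the predicted satisfaction score when wait time = 0; since the smallest observed x is 4.11, this is an extrapolation and mainly anchors the line.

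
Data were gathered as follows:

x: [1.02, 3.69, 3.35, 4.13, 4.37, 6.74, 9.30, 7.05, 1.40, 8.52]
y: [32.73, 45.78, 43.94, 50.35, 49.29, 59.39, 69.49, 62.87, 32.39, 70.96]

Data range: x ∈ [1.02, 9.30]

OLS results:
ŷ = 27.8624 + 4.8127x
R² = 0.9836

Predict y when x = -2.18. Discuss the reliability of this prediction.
The equation gives ŷ = 17.3707; however x = -2.18 is 3.20 units below the observed range, so this extrapolated value should not be trusted.

Prediction calculation:
ŷ = 27.8624 + 4.8127 × (-2.18)
ŷ = 17.3707

Reliability:
- Data range: x ∈ [1.02, 9.30]
- Prediction point: x = -2.18 is 3.20 units below the observed range → this is EXTRAPOLATION, not interpolation

Why that matters here:
- The standard error of prediction grows with (x − x̄)², and x = -2.18 is far from x̄ = 4.96
- The linear relationship may not hold outside the observed range
- There are no observations near this x to validate the fitted line there

A defensible statement: 'if the linear trend continued to x = -2.18, y would be about 17.3707' — the premise is untested.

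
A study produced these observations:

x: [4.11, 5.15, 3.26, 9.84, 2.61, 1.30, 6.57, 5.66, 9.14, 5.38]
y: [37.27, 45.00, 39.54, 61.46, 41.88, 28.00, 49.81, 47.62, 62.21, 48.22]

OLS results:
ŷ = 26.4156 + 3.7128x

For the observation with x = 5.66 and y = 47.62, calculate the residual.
Residual = 0.1900

The residual is the difference between the actual value and the predicted value:

Residual = y - ŷ

Step 1: Calculate predicted value
ŷ = 26.4156 + 3.7128 × 5.66
ŷ = 47.4300

Step 2: Calculate residual
Residual = 47.62 - 47.4300
Residual = 0.1900

Interpretation: the model underestimates the actual value by 0.1900 at this point (positive residual → observation lies above the fitted line).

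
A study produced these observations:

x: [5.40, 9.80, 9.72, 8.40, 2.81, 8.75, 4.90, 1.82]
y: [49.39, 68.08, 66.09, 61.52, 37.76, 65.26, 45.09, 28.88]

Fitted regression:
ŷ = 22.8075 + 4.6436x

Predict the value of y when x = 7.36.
ŷ = 56.9844

x = 7.36 lies inside the observed range [1.82, 9.80], so the fitted equation applies directly:

ŷ = 22.8075 + 4.6436 × 7.36
ŷ = 22.8075 + 34.1769
ŷ = 56.9844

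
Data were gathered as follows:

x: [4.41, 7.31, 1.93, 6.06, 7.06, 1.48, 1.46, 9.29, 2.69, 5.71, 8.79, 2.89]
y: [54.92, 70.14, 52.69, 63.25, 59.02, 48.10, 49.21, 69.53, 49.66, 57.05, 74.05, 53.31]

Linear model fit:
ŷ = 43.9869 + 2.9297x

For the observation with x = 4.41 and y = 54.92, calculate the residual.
Residual = -1.9869

The residual is the difference between the actual value and the predicted value:

Residual = y - ŷ

Step 1: Calculate predicted value
ŷ = 43.9869 + 2.9297 × 4.41
ŷ = 56.9069

Step 2: Calculate residual
Residual = 54.92 - 56.9069
Residual = -1.9869

Sign check: y < ŷ, so the point is below the line and the fit overestimates here.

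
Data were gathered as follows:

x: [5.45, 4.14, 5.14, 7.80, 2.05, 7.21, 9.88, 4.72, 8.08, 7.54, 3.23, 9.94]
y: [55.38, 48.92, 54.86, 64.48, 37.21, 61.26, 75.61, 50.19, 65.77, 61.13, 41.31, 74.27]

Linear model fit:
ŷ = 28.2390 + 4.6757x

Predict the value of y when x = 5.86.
ŷ = 55.6386

x = 5.86 lies inside the observed range [2.05, 9.94], so the fitted equation applies directly:

ŷ = 28.2390 + 4.6757 × 5.86
ŷ = 28.2390 + 27.3996
ŷ = 55.6386

This is the fitted mean response at that x — an individual observation would come with a wider prediction interval.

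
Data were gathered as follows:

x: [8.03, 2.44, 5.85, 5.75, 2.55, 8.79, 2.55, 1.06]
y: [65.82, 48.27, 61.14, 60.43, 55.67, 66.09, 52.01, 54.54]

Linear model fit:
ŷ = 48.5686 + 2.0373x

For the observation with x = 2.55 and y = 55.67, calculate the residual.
Residual = 1.9063

The residual is the difference between the actual value and the predicted value:

Residual = y - ŷ

Step 1: Calculate predicted value
ŷ = 48.5686 + 2.0373 × 2.55
ŷ = 53.7637

Step 2: Calculate residual
Residual = 55.67 - 53.7637
Residual = 1.9063

The residual is positive, so the observed y = 55.67 sits above the regression line (the line underestimates it by 1.9063).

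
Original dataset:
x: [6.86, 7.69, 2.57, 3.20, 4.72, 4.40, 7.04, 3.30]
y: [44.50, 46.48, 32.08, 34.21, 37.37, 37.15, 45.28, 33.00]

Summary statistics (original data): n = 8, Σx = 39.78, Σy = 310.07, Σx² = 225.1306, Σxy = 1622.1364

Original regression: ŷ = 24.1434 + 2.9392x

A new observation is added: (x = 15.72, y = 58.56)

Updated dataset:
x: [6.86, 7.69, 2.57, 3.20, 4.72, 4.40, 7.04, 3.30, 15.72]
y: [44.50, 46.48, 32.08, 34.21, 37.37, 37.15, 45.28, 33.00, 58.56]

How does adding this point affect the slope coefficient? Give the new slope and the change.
The slope changes from 2.9392 to 2.0729 (change of -0.8663, or -29.5%).

The new point has HIGH LEVERAGE: x = 15.72 is far from the original mean x̄ = 39.78/8 ≈ 4.97 (original range [2.57, 7.69]).

Step 1: Update the sums with the new point (n goes from 8 to 9)
Σx  = 39.78 + 15.72 = 55.50
Σy  = 310.07 + 58.56 = 368.63
Σx² = 225.1306 + 15.72² = 225.1306 + 247.1184 = 472.2490
Σxy = 1622.1364 + 15.72×58.56 = 1622.1364 + 920.5632 = 2542.6996

Step 2: Recompute the slope with b₁ = (nΣxy − ΣxΣy) / (nΣx² − (Σx)²)
Numerator   = 9×2542.6996 − 55.50×368.63 = 22884.2964 − 20458.9650 = 2425.3314
Denominator = 9×472.2490 − 55.50² = 4250.2410 − 3080.2500 = 1169.9910
b₁(new) = 2425.3314 / 1169.9910 = 2.0729

(Same formula on the original sums: (8×1622.1364 − 39.78×310.07) / (8×225.1306 − 39.78²) = 642.5066 / 218.5964 = 2.9392, matching the given fit.)

Step 3: Change in slope
Δβ₁ = 2.0729 − 2.9392 = -0.8663
Relative change = -0.8663 / 2.9392 × 100% = -29.5%
→ the slope decreases when the point is added.

A high-leverage point only changes the slope if it is off the original line; here y = 58.56 is below the original trend, so the slope decreases.
In practice: examine leverage (hᵢ) and Cook's distance rather than deleting it automatically.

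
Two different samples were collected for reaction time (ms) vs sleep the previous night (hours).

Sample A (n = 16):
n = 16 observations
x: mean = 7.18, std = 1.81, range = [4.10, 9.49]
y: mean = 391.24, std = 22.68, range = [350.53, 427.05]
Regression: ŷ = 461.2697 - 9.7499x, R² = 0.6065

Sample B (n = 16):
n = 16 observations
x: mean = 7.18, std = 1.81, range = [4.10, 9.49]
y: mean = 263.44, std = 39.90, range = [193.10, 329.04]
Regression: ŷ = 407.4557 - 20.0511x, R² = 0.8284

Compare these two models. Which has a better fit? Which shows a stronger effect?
Model B has the better fit (R² = 0.8284 vs 0.6065). Model B shows the stronger effect (|β₁| = 20.0511 vs 9.7499).

Model Comparison:

Which explains more variance? (R²)
- Model A: R² = 0.6065 → 60.65% of variance in reaction time explained
- Model B: R² = 0.8284 → 82.84% of variance in reaction time explained
- 0.8284 > 0.6065 → Model B has the better fit

Effect size (slope magnitude):
- Model A: β₁ = -9.7499 → predicted reaction time falls 9.7499 ms per additional hour of sleep
- Model B: β₁ = -20.0511 → predicted reaction time falls 20.0511 ms per additional hour of sleep
- |-9.7499| < |-20.0511| → Model B shows the stronger marginal effect

Notes:
- R² measures how tightly points cluster around the line; β₁ measures how steep the line is — they answer different questions.
- The two samples could reflect different populations, time periods, or measurement quality.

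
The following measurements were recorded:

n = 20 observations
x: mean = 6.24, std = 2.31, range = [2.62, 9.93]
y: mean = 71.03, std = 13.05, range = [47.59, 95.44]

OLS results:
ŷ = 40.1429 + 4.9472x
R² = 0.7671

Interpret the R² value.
R² = 0.7671 means 76.71% of the variation in y is explained by the linear relationship with x. This indicates a strong fit.

The coefficient of determination R² is the fraction of the total variation in y that the fitted line accounts for.

Here R² = 0.7671:
- Explained: 76.71% of the variation in y
- Unexplained (residual): 100% − 76.71% = 23.29%
- Rule of thumb (below 0.3 weak; 0.3 to below 0.7 moderate; 0.7 and above strong) → strong

Note: R² says nothing about causation, and a high R² does not by itself mean the linear form is appropriate — check the residuals.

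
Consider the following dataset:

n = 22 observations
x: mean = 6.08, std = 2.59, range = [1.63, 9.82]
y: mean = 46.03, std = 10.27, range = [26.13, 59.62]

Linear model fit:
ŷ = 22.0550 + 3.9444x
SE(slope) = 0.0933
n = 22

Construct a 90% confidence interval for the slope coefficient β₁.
The 90% CI for β₁ is (3.7835, 4.1053)

Confidence interval for the slope:

The 90% CI for β₁ is: β̂₁ ± t*(α/2, n-2) × SE(β̂₁)

Step 1: Find critical t-value
- Confidence level = 0.9
- Degrees of freedom = n - 2 = 22 - 2 = 20
- t*(α/2, 20) = 1.7247

Step 2: Calculate margin of error
Margin = 1.7247 × 0.0933 = 0.1609

Step 3: Construct interval
CI = 3.9444 ± 0.1609
CI = (3.7835, 4.1053)

Interpretation: We are 90% confident that the true slope β₁ lies between 3.7835 and 4.1053.
Both endpoints are positive, so the data support a genuinely positive slope at this confidence level.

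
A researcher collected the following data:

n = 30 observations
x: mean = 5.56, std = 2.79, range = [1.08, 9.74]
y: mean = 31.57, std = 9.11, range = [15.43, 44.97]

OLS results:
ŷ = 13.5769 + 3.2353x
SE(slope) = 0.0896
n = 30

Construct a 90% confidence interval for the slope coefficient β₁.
The 90% CI for β₁ is (3.0829, 3.3877)

Confidence interval for the slope:

The 90% CI for β₁ is: β̂₁ ± t*(α/2, n-2) × SE(β̂₁)

Step 1: Find critical t-value
- Confidence level = 0.9
- Degrees of freedom = n - 2 = 30 - 2 = 28
- t*(α/2, 28) = 1.7011

Step 2: Calculate margin of error
Margin = 1.7011 × 0.0896 = 0.1524

Step 3: Construct interval
CI = 3.2353 ± 0.1524
CI = (3.0829, 3.3877)

Interpretation: each one-unit increase in x is associated with a change in mean y of between 3.0829 and 3.3877, with 90% confidence.
Since 0 is outside the interval, a two-sided test at α = 0.10 would reject H₀: β₁ = 0.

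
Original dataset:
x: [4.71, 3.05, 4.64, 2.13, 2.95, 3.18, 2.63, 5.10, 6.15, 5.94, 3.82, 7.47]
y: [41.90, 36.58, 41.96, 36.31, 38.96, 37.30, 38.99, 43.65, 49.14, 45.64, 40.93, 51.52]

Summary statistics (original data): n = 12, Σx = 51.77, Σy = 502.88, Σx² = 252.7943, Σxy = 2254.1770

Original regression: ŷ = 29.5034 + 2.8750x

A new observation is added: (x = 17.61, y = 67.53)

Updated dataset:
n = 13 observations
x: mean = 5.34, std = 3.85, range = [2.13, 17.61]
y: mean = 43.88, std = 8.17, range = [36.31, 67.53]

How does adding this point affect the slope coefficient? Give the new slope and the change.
Adding the point moves β₁ from 2.8750 to 2.0721, i.e. it decreases by 0.8029 (-27.9%).

The new point has HIGH LEVERAGE: x = 17.61 is far from the original mean x̄ = 51.77/12 ≈ 4.31 (original range [2.13, 7.47]).

Step 1: Update the sums with the new point (n goes from 12 to 13)
Σx  = 51.77 + 17.61 = 69.38
Σy  = 502.88 + 67.53 = 570.41
Σx² = 252.7943 + 17.61² = 252.7943 + 310.1121 = 562.9064
Σxy = 2254.1770 + 17.61×67.53 = 2254.1770 + 1189.2033 = 3443.3803

Step 2: Recompute the slope with b₁ = (nΣxy − ΣxΣy) / (nΣx² − (Σx)²)
Numerator   = 13×3443.3803 − 69.38×570.41 = 44763.9439 − 39575.0458 = 5188.8981
Denominator = 13×562.9064 − 69.38² = 7317.7832 − 4813.5844 = 2504.1988
b₁(new) = 5188.8981 / 2504.1988 = 2.0721

(Same formula on the original sums: (12×2254.1770 − 51.77×502.88) / (12×252.7943 − 51.77²) = 1016.0264 / 353.3987 = 2.8750, matching the given fit.)

Step 3: Change in slope
Δβ₁ = 2.0721 − 2.8750 = -0.8029
Relative change = -0.8029 / 2.8750 × 100% = -27.9%
→ the slope decreases when the point is added.

A high-leverage point only changes the slope if it is off the original line; here y = 67.53 is below the original trend, so the slope decreases.
In practice: examine leverage (hᵢ) and Cook's distance rather than deleting it automatically; check such a point for data-entry or measurement error.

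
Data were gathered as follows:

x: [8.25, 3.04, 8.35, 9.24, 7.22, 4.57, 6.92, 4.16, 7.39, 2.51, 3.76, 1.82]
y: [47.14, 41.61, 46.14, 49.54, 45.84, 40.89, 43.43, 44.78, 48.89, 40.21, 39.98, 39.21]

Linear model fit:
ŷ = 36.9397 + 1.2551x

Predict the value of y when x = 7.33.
ŷ = 46.1396

Plug x = 7.33 into the fitted line:

ŷ = 36.9397 + 1.2551 × 7.33
ŷ = 36.9397 + 9.1999
ŷ = 46.1396

This is a point prediction; actual observations scatter around it by roughly the residual standard deviation.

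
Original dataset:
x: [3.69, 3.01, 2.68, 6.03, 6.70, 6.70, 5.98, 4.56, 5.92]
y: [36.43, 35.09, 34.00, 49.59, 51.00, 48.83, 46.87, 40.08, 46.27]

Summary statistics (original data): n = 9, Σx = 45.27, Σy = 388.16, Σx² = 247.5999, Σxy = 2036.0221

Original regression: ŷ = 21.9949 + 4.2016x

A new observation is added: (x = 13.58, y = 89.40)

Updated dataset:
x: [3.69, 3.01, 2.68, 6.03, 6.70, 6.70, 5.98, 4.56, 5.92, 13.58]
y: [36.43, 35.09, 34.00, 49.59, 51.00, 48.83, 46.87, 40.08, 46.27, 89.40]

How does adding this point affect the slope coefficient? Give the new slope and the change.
New slope β₁ = 5.1309 versus 4.2016 before: a change of +0.9293 (+22.1%).

x = 13.58 lies well outside the original x-range [2.68, 6.70] (x̄ ≈ 5.03), so this observation has high leverage and can move the slope substantially.

Step 1: Update the sums with the new point (n goes from 9 to 10)
Σx  = 45.27 + 13.58 = 58.85
Σy  = 388.16 + 89.40 = 477.56
Σx² = 247.5999 + 13.58² = 247.5999 + 184.4164 = 432.0163
Σxy = 2036.0221 + 13.58×89.40 = 2036.0221 + 1214.0520 = 3250.0741

Step 2: Recompute the slope with b₁ = (nΣxy − ΣxΣy) / (nΣx² − (Σx)²)
Numerator   = 10×3250.0741 − 58.85×477.56 = 32500.7410 − 28104.4060 = 4396.3350
Denominator = 10×432.0163 − 58.85² = 4320.1630 − 3463.3225 = 856.8405
b₁(new) = 4396.3350 / 856.8405 = 5.1309

(Same formula on the original sums: (9×2036.0221 − 45.27×388.16) / (9×247.5999 − 45.27²) = 752.1957 / 179.0262 = 4.2016, matching the given fit.)

Step 3: Change in slope
Δβ₁ = 5.1309 − 4.2016 = +0.9293
Relative change = +0.9293 / 4.2016 × 100% = +22.1%
→ the slope increases when the point is added.

Because the point sits above the extension of the original line at a high-leverage x, it tilts the fit up.
In practice: examine leverage (hᵢ) and Cook's distance rather than deleting it automatically; refit with and without it and report both if conclusions differ.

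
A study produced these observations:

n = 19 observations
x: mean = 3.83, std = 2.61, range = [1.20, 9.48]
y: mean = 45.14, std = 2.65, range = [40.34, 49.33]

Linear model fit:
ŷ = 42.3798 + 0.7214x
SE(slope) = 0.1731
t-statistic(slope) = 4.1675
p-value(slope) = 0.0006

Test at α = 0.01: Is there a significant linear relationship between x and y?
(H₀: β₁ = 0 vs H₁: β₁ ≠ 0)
Reject H₀: p-value = 0.0006 < α = 0.01. The linear relationship is significant at the 1% level.

Hypothesis test for the slope coefficient:

H₀: β₁ = 0 (no linear relationship)
H₁: β₁ ≠ 0 (linear relationship exists)

Test statistic: t = β̂₁ / SE(β̂₁) = 0.7214 / 0.1731 = 4.1675

p = 0.0006: how often a slope estimate this far from 0 (in SE units) would arise by chance if β₁ were truly 0.

Decision rule: reject H₀ if p-value < α.
p-value = 0.0006 < α = 0.01 → reject H₀.

There is sufficient evidence at the 1% significance level to conclude that a linear relationship exists between x and y.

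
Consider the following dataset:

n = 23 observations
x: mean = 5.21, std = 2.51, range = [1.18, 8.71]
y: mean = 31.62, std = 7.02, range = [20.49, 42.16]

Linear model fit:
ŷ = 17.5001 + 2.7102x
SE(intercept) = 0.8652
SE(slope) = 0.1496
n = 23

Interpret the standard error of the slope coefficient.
The slope 2.7102 is pinned down to within about ±0.1496 (one SE) by these data — relative uncertainty 5.5%, i.e. precise.

SE(β̂₁) = s / √Sxx, where s is the residual standard deviation and Sxx = Σ(x − x̄)². It is the yardstick for how far β̂₁ = 2.7102 could plausibly be from the true slope.

Relative precision:
- SE / |β̂₁| = 0.1496 / 2.7102 = 5.5%
- Rule of thumb (under 20%: precise; 20% to under 50%: moderately precise; 50% or more: imprecise) → precise

Rough 95% range (±2 SE): 2.7102 ± 0.2992 → (2.4110, 3.0094).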